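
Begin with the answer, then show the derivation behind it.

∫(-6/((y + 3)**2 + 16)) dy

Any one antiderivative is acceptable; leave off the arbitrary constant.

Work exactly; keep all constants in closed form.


The answer is -3*atan(y/4 + 3/4)/2.
Step 1. Substitute u = y + 3, turning ∫(-6/((y + 3)**2 + 16)) dy into ∫(-6/(u**2 + 16)) du: now ∫(-6/(u**2 + 16)) du.
Step 2. Evaluate the standard form: now -3*atan(u/4)/2.
Step 3. Substitute back u = y + 3: now -3*atan(y/4 + 3/4)/2.
Answer: -3*atan(y/4 + 3/4)/2.


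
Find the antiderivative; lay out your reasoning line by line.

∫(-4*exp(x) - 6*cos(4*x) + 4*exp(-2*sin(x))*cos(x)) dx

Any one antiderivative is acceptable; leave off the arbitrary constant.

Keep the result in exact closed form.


Step 1. Rewrite: now ∫(4*exp(-2*sin(x))*cos(x)) dx + ∫(-4*exp(x)) dx + ∫(-6*cos(4*x)) dx.
Step 2. Substitute u = sin(x), turning ∫(4*exp(-2*sin(x))*cos(x)) dx into ∫(4*exp(-2*u)) du: now ∫(4*exp(-2*u)) du + ∫(-4*exp(x)) dx + ∫(-6*cos(4*x)) dx.
Step 3. Evaluate the standard form: now ∫(-4*exp(x)) dx + ∫(-6*cos(4*x)) dx - 2*exp(-2*u).
Step 4. Substitute back u = sin(x): now ∫(-4*exp(x)) dx + ∫(-6*cos(4*x)) dx - 2*exp(-2*sin(x)).
Step 5. Evaluate the standard form: now -3*sin(4*x)/2 + ∫(-4*exp(x)) dx - 2*exp(-2*sin(x)).
Step 6. Evaluate the standard form: now -4*exp(x) - 3*sin(4*x)/2 - 2*exp(-2*sin(x)).
Answer: -4*exp(x) - 3*sin(4*x)/2 - 2*exp(-2*sin(x)).


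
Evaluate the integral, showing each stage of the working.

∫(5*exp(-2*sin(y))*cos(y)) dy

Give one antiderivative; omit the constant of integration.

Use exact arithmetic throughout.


Step 1. Substitute u = sin(y), turning ∫(5*exp(-2*sin(y))*cos(y)) dy into ∫(5*exp(-2*u)) du: now ∫(5*exp(-2*u)) du.
Step 2. Evaluate the standard form: now -5*exp(-2*u)/2.
Step 3. Substitute back u = sin(y): now -5*exp(-2*sin(y))/2.
Answer: -5*exp(-2*sin(y))/2.


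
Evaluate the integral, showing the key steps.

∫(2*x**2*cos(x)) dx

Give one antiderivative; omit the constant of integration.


Step 1. Integrate ∫(2*x**2*cos(x)) dx by parts with u = x**2, dv = (2*cos(x)) dx, so v = 2*sin(x): now 2*x**2*sin(x) + ∫(-4*x*sin(x)) dx.
Step 2. Integrate ∫(-4*x*sin(x)) dx by parts with u = x, dv = (-4*sin(x)) dx, so v = 4*cos(x): now 2*x**2*sin(x) + 4*x*cos(x) + ∫(-4*cos(x)) dx.
Step 3. Evaluate the standard form: now 2*x**2*sin(x) + 4*x*cos(x) - 4*sin(x).
Answer: 2*x**2*sin(x) + 4*x*cos(x) - 4*sin(x).


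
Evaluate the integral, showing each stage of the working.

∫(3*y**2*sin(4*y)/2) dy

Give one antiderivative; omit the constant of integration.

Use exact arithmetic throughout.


Step 1. Integrate ∫(3*y**2*sin(4*y)/2) dy by parts with u = y**2, dv = (3*sin(4*y)/2) dy, so v = -3*cos(4*y)/8: now -3*y**2*cos(4*y)/8 + ∫(3*y*cos(4*y)/4) dy.
Step 2. Integrate ∫(3*y*cos(4*y)/4) dy by parts with u = y, dv = (3*cos(4*y)/4) dy, so v = 3*sin(4*y)/16: now -3*y**2*cos(4*y)/8 + 3*y*sin(4*y)/16 + ∫(-3*sin(4*y)/16) dy.
Step 3. Evaluate the standard form: now -3*y**2*cos(4*y)/8 + 3*y*sin(4*y)/16 + 3*cos(4*y)/64.
Answer: -3*y**2*cos(4*y)/8 + 3*y*sin(4*y)/16 + 3*cos(4*y)/64.


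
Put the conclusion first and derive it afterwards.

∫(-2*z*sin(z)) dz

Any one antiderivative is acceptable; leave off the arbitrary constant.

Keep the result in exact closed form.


The answer is 2*z*cos(z) - 2*sin(z).
Step 1. Integrate ∫(-2*z*sin(z)) dz by parts with u = z, dv = (-2*sin(z)) dz, so v = 2*cos(z): now 2*z*cos(z) + ∫(-2*cos(z)) dz.
Step 2. Evaluate the standard form: now 2*z*cos(z) - 2*sin(z).
Answer: 2*z*cos(z) - 2*sin(z).


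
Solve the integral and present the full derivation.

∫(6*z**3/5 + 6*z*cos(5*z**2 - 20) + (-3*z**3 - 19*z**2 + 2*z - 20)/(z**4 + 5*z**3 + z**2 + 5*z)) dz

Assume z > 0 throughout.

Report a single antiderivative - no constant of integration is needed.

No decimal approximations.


Step 1. Rewrite: now ∫(6*z**3/5) dz + ∫(6*z*cos(5*z**2 - 20)) dz + ∫((-3*z**3 - 19*z**2 + 2*z - 20)/(z**4 + 5*z**3 + z**2 + 5*z)) dz.
Step 2. Evaluate the standard form: now 3*z**4/10 + ∫(6*z*cos(5*z**2 - 20)) dz + ∫((-3*z**3 - 19*z**2 + 2*z - 20)/(z**4 + 5*z**3 + z**2 + 5*z)) dz.
Step 3. Substitute u = z**2 - 4, turning ∫(6*z*cos(5*z**2 - 20)) dz into ∫(3*cos(5*u)) du: now 3*z**4/10 + ∫((-3*z**3 - 19*z**2 + 2*z - 20)/(z**4 + 5*z**3 + z**2 + 5*z)) dz + ∫(3*cos(5*u)) du.
Step 4. Evaluate the standard form: now 3*z**4/10 + 3*sin(5*u)/5 + ∫((-3*z**3 - 19*z**2 + 2*z - 20)/(z**4 + 5*z**3 + z**2 + 5*z)) dz.
Step 5. Substitute back u = z**2 - 4: now 3*z**4/10 + 3*sin(5*z**2 - 20)/5 + ∫((-3*z**3 - 19*z**2 + 2*z - 20)/(z**4 + 5*z**3 + z**2 + 5*z)) dz.
Step 6. Decompose ∫((-3*z**3 - 19*z**2 + 2*z - 20)/(z**4 + 5*z**3 + z**2 + 5*z)) dz by partial fractions, (-3*z**3 - 19*z**2 + 2*z - 20)/(z**4 + 5*z**3 + z**2 + 5*z) = 1/(z**2 + 1) + 1/(z + 5) - 4/z: now 3*z**4/10 + 3*sin(5*z**2 - 20)/5 + ∫(-4/z) dz + ∫(1/(z + 5)) dz + ∫(1/(z**2 + 1)) dz.
Step 7. Evaluate the standard form [assuming z > -5]: now 3*z**4/10 + log(z + 5) + 3*sin(5*z**2 - 20)/5 + ∫(-4/z) dz + ∫(1/(z**2 + 1)) dz.
Step 8. Evaluate the standard form [assuming z > 0]: now 3*z**4/10 - 4*log(z) + log(z + 5) + 3*sin(5*z**2 - 20)/5 + ∫(1/(z**2 + 1)) dz.
Step 9. Evaluate the standard form: now 3*z**4/10 - 4*log(z) + log(z + 5) + 3*sin(5*z**2 - 20)/5 + atan(z).
Answer: 3*z**4/10 - 4*log(z) + log(z + 5) + 3*sin(5*z**2 - 20)/5 + atan(z).


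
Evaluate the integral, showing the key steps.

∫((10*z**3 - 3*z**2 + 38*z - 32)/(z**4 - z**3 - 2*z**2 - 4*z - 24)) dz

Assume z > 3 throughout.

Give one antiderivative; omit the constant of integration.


Step 1. Decompose ∫((10*z**3 - 3*z**2 + 38*z - 32)/(z**4 - z**3 - 2*z**2 - 4*z - 24)) dz by partial fractions, (10*z**3 - 3*z**2 + 38*z - 32)/(z**4 - z**3 - 2*z**2 - 4*z - 24) = 2/(z**2 + 4) + 5/(z + 2) + 5/(z - 3): now ∫(5/(z - 3)) dz + ∫(5/(z + 2)) dz + ∫(2/(z**2 + 4)) dz.
Step 2. Evaluate the standard form [assuming z > 3]: now 5*log(z - 3) + ∫(5/(z + 2)) dz + ∫(2/(z**2 + 4)) dz.
Step 3. Evaluate the standard form [assuming z > -2]: now 5*log(z - 3) + 5*log(z + 2) + ∫(2/(z**2 + 4)) dz.
Step 4. Evaluate the standard form: now 5*log(z - 3) + 5*log(z + 2) + atan(z/2).
Answer: 5*log(z - 3) + 5*log(z + 2) + atan(z/2).


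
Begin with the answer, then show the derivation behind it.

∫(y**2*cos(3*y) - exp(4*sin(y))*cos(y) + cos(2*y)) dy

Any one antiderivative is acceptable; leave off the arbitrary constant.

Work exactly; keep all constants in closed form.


The answer is y**2*sin(3*y)/3 + 2*y*cos(3*y)/9 - exp(4*sin(y))/4 + sin(2*y)/2 - 2*sin(3*y)/27.
Step 1. Rewrite: now ∫(y**2*cos(3*y)) dy + ∫(-exp(4*sin(y))*cos(y)) dy + ∫(cos(2*y)) dy.
Step 2. Evaluate the standard form: now sin(2*y)/2 + ∫(y**2*cos(3*y)) dy + ∫(-exp(4*sin(y))*cos(y)) dy.
Step 3. Substitute u = sin(y), turning ∫(-exp(4*sin(y))*cos(y)) dy into ∫(-exp(4*u)) du: now sin(2*y)/2 + ∫(y**2*cos(3*y)) dy + ∫(-exp(4*u)) du.
Step 4. Evaluate the standard form: now -exp(4*u)/4 + sin(2*y)/2 + ∫(y**2*cos(3*y)) dy.
Step 5. Substitute back u = sin(y): now -exp(4*sin(y))/4 + sin(2*y)/2 + ∫(y**2*cos(3*y)) dy.
Step 6. Integrate ∫(y**2*cos(3*y)) dy by parts with u = y**2, dv = (cos(3*y)) dy, so v = sin(3*y)/3: now y**2*sin(3*y)/3 - exp(4*sin(y))/4 + sin(2*y)/2 + ∫(-2*y*sin(3*y)/3) dy.
Step 7. Integrate ∫(-2*y*sin(3*y)/3) dy by parts with u = y, dv = (-2*sin(3*y)/3) dy, so v = 2*cos(3*y)/9: now y**2*sin(3*y)/3 + 2*y*cos(3*y)/9 - exp(4*sin(y))/4 + sin(2*y)/2 + ∫(-2*cos(3*y)/9) dy.
Step 8. Evaluate the standard form: now y**2*sin(3*y)/3 + 2*y*cos(3*y)/9 - exp(4*sin(y))/4 + sin(2*y)/2 - 2*sin(3*y)/27.
Answer: y**2*sin(3*y)/3 + 2*y*cos(3*y)/9 - exp(4*sin(y))/4 + sin(2*y)/2 - 2*sin(3*y)/27.


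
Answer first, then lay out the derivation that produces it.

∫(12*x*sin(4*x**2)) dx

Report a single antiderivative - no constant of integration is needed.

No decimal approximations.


The answer is -3*cos(4*x**2)/2.
Step 1. Substitute u = x**2, turning ∫(12*x*sin(4*x**2)) dx into ∫(6*sin(4*u)) du: now ∫(6*sin(4*u)) du.
Step 2. Evaluate the standard form: now -3*cos(4*u)/2.
Step 3. Substitute back u = x**2: now -3*cos(4*x**2)/2.
Answer: -3*cos(4*x**2)/2.


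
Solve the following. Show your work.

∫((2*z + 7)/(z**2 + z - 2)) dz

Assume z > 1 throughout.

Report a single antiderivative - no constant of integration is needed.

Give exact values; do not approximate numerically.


Step 1. Decompose ∫((2*z + 7)/(z**2 + z - 2)) dz by partial fractions, (2*z + 7)/(z**2 + z - 2) = -1/(z + 2) + 3/(z - 1): now ∫(3/(z - 1)) dz + ∫(-1/(z + 2)) dz.
Step 2. Evaluate the standard form [assuming z > 1]: now 3*log(z - 1) + ∫(-1/(z + 2)) dz.
Step 3. Evaluate the standard form [assuming z > -2]: now 3*log(z - 1) - log(z + 2).
Answer: 3*log(z - 1) - log(z + 2).


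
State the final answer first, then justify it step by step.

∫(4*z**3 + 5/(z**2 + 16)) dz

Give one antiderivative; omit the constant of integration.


The answer is z**4 + 5*atan(z/4)/4.
Step 1. Rewrite: now ∫(4*z**3) dz + ∫(5/(z**2 + 16)) dz.
Step 2. Evaluate the standard form: now z**4 + ∫(5/(z**2 + 16)) dz.
Step 3. Evaluate the standard form: now z**4 + 5*atan(z/4)/4.
Answer: z**4 + 5*atan(z/4)/4.


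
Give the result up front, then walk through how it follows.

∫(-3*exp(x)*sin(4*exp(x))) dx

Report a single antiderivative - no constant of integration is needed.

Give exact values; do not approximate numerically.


The answer is 3*cos(4*exp(x))/4.
Step 1. Substitute u = exp(x), turning ∫(-3*exp(x)*sin(4*exp(x))) dx into ∫(-3*sin(4*u)) du: now ∫(-3*sin(4*u)) du.
Step 2. Evaluate the standard form: now 3*cos(4*u)/4.
Step 3. Substitute back u = exp(x): now 3*cos(4*exp(x))/4.
Answer: 3*cos(4*exp(x))/4.


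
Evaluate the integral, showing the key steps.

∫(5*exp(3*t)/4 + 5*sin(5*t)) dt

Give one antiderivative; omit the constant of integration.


Step 1. Rewrite: now ∫(5*exp(3*t)/4) dt + ∫(5*sin(5*t)) dt.
Step 2. Evaluate the standard form: now -cos(5*t) + ∫(5*exp(3*t)/4) dt.
Step 3. Evaluate the standard form: now 5*exp(3*t)/12 - cos(5*t).
Answer: 5*exp(3*t)/12 - cos(5*t).


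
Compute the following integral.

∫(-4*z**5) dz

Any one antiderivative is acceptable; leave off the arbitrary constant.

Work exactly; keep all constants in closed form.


Answer: -2*z**6/3.


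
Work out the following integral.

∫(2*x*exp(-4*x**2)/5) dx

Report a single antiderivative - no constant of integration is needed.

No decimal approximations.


Answer: -exp(-4*x**2)/20.


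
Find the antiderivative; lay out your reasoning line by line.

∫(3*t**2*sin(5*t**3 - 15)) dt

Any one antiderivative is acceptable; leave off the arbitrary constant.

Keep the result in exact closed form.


Step 1. Substitute u = t**3 - 3, turning ∫(3*t**2*sin(5*t**3 - 15)) dt into ∫(sin(5*u)) du: now ∫(sin(5*u)) du.
Step 2. Evaluate the standard form: now -cos(5*u)/5.
Step 3. Substitute back u = t**3 - 3: now -cos(5*t**3 - 15)/5.
Answer: -cos(5*t**3 - 15)/5.


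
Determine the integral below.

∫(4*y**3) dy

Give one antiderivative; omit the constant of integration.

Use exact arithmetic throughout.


Answer: y**4.


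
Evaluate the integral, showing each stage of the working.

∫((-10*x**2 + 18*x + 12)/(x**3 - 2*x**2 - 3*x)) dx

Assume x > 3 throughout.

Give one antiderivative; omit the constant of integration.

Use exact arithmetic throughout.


Step 1. Decompose ∫((-10*x**2 + 18*x + 12)/(x**3 - 2*x**2 - 3*x)) dx by partial fractions, (-10*x**2 + 18*x + 12)/(x**3 - 2*x**2 - 3*x) = -4/(x + 1) - 2/(x - 3) - 4/x: now ∫(-4/x) dx + ∫(-2/(x - 3)) dx + ∫(-4/(x + 1)) dx.
Step 2. Evaluate the standard form [assuming x > 0]: now -4*log(x) + ∫(-2/(x - 3)) dx + ∫(-4/(x + 1)) dx.
Step 3. Evaluate the standard form [assuming x > -1]: now -4*log(x) - 4*log(x + 1) + ∫(-2/(x - 3)) dx.
Step 4. Evaluate the standard form [assuming x > 3]: now -4*log(x) - 2*log(x - 3) - 4*log(x + 1).
Answer: -4*log(x) - 2*log(x - 3) - 4*log(x + 1).


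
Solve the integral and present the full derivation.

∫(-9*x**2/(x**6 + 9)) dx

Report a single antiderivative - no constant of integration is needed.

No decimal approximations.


Step 1. Substitute u = x**3, turning ∫(-9*x**2/(x**6 + 9)) dx into ∫(-3/(u**2 + 9)) du: now ∫(-3/(u**2 + 9)) du.
Step 2. Evaluate the standard form: now -atan(u/3).
Step 3. Substitute back u = x**3: now -atan(x**3/3).
Answer: -atan(x**3/3).


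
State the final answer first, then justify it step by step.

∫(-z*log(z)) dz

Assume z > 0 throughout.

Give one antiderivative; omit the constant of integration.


The answer is -z**2*log(z)/2 + z**2/4.
Step 1. Integrate ∫(-z*log(z)) dz by parts with u = log(z), dv = (-z) dz, so v = -z**2/2 [assuming z > 0]: now -z**2*log(z)/2 + ∫(z/2) dz.
Step 2. Evaluate the standard form: now -z**2*log(z)/2 + z**2/4.
Answer: -z**2*log(z)/2 + z**2/4.


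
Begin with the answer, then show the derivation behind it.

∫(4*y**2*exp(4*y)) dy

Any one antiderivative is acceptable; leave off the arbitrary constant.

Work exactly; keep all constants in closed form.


The answer is y**2*exp(4*y) - y*exp(4*y)/2 + exp(4*y)/8.
Step 1. Integrate ∫(4*y**2*exp(4*y)) dy by parts with u = y**2, dv = (4*exp(4*y)) dy, so v = exp(4*y): now y**2*exp(4*y) + ∫(-2*y*exp(4*y)) dy.
Step 2. Integrate ∫(-2*y*exp(4*y)) dy by parts with u = y, dv = (-2*exp(4*y)) dy, so v = -exp(4*y)/2: now y**2*exp(4*y) - y*exp(4*y)/2 + ∫(exp(4*y)/2) dy.
Step 3. Evaluate the standard form: now y**2*exp(4*y) - y*exp(4*y)/2 + exp(4*y)/8.
Answer: y**2*exp(4*y) - y*exp(4*y)/2 + exp(4*y)/8.


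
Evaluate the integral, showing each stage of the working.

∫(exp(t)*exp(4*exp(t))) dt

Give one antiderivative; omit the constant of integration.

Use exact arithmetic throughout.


Step 1. Substitute u = exp(t), turning ∫(exp(t)*exp(4*exp(t))) dt into ∫(exp(4*u)) du: now ∫(exp(4*u)) du.
Step 2. Evaluate the standard form: now exp(4*u)/4.
Step 3. Substitute back u = exp(t): now exp(4*exp(t))/4.
Answer: exp(4*exp(t))/4.


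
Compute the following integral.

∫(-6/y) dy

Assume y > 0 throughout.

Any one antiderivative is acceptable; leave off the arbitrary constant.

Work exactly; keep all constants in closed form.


Answer: -6*log(y).


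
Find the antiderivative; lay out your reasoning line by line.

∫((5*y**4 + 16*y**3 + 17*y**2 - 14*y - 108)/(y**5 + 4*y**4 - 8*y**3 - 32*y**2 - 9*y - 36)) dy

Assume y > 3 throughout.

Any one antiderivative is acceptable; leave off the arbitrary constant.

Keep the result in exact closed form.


Step 1. Decompose ∫((5*y**4 + 16*y**3 + 17*y**2 - 14*y - 108)/(y**5 + 4*y**4 - 8*y**3 - 32*y**2 - 9*y - 36)) dy by partial fractions, (5*y**4 + 16*y**3 + 17*y**2 - 14*y - 108)/(y**5 + 4*y**4 - 8*y**3 - 32*y**2 - 9*y - 36) = 3/(y**2 + 1) + 4/(y + 4) - 1/(y + 3) + 2/(y - 3): now ∫(2/(y - 3)) dy + ∫(-1/(y + 3)) dy + ∫(4/(y + 4)) dy + ∫(3/(y**2 + 1)) dy.
Step 2. Evaluate the standard form [assuming y > -4]: now 4*log(y + 4) + ∫(2/(y - 3)) dy + ∫(-1/(y + 3)) dy + ∫(3/(y**2 + 1)) dy.
Step 3. Evaluate the standard form [assuming y > 3]: now 2*log(y - 3) + 4*log(y + 4) + ∫(-1/(y + 3)) dy + ∫(3/(y**2 + 1)) dy.
Step 4. Evaluate the standard form [assuming y > -3]: now 2*log(y - 3) - log(y + 3) + 4*log(y + 4) + ∫(3/(y**2 + 1)) dy.
Step 5. Evaluate the standard form: now 2*log(y - 3) - log(y + 3) + 4*log(y + 4) + 3*atan(y).
Answer: 2*log(y - 3) - log(y + 3) + 4*log(y + 4) + 3*atan(y).


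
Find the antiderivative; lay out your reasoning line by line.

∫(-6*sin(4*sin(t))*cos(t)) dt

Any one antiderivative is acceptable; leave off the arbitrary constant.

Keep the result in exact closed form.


Step 1. Substitute u = sin(t), turning ∫(-6*sin(4*sin(t))*cos(t)) dt into ∫(-6*sin(4*u)) du: now ∫(-6*sin(4*u)) du.
Step 2. Evaluate the standard form: now 3*cos(4*u)/2.
Step 3. Substitute back u = sin(t): now 3*cos(4*sin(t))/2.
Answer: 3*cos(4*sin(t))/2.


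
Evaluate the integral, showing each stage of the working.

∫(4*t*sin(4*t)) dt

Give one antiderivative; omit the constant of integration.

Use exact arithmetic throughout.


Step 1. Integrate ∫(4*t*sin(4*t)) dt by parts with u = t, dv = (4*sin(4*t)) dt, so v = -cos(4*t): now -t*cos(4*t) + ∫(cos(4*t)) dt.
Step 2. Evaluate the standard form: now -t*cos(4*t) + sin(4*t)/4.
Answer: -t*cos(4*t) + sin(4*t)/4.


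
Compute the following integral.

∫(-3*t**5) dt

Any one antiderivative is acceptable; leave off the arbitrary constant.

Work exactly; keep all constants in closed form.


Answer: -t**6/2.


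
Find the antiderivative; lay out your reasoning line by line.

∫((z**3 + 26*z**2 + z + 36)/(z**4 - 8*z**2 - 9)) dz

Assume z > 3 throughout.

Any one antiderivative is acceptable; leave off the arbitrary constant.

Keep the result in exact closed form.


Step 1. Decompose ∫((z**3 + 26*z**2 + z + 36)/(z**4 - 8*z**2 - 9)) dz by partial fractions, (z**3 + 26*z**2 + z + 36)/(z**4 - 8*z**2 - 9) = -1/(z**2 + 1) - 4/(z + 3) + 5/(z - 3): now ∫(5/(z - 3)) dz + ∫(-4/(z + 3)) dz + ∫(-1/(z**2 + 1)) dz.
Step 2. Evaluate the standard form [assuming z > -3]: now -4*log(z + 3) + ∫(5/(z - 3)) dz + ∫(-1/(z**2 + 1)) dz.
Step 3. Evaluate the standard form [assuming z > 3]: now 5*log(z - 3) - 4*log(z + 3) + ∫(-1/(z**2 + 1)) dz.
Step 4. Evaluate the standard form: now 5*log(z - 3) - 4*log(z + 3) - atan(z).
Answer: 5*log(z - 3) - 4*log(z + 3) - atan(z).


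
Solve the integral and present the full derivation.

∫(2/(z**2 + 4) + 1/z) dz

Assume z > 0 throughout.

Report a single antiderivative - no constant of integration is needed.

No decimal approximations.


Step 1. Rewrite: now ∫(1/z) dz + ∫(2/(z**2 + 4)) dz.
Step 2. Evaluate the standard form [assuming z > 0]: now log(z) + ∫(2/(z**2 + 4)) dz.
Step 3. Evaluate the standard form: now log(z) + atan(z/2).
Answer: log(z) + atan(z/2).


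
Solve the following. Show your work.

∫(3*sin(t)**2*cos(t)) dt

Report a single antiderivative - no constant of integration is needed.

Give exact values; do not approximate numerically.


Step 1. Substitute u = sin(t), turning ∫(3*sin(t)**2*cos(t)) dt into ∫(3*u**2) du: now ∫(3*u**2) du.
Step 2. Evaluate the standard form: now u**3.
Step 3. Substitute back u = sin(t): now sin(t)**3.
Answer: sin(t)**3.


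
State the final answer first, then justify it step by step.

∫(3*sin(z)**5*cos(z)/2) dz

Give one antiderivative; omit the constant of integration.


The answer is sin(z)**6/4.
Step 1. Substitute u = sin(z), turning ∫(3*sin(z)**5*cos(z)/2) dz into ∫(3*u**5/2) du: now ∫(3*u**5/2) du.
Step 2. Evaluate the standard form: now u**6/4.
Step 3. Substitute back u = sin(z): now sin(z)**6/4.
Answer: sin(z)**6/4.


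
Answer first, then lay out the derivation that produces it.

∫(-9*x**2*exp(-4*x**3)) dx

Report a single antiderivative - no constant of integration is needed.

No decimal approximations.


The answer is 3*exp(-4*x**3)/4.
Step 1. Substitute u = x**3, turning ∫(-9*x**2*exp(-4*x**3)) dx into ∫(-3*exp(-4*u)) du: now ∫(-3*exp(-4*u)) du.
Step 2. Evaluate the standard form: now 3*exp(-4*u)/4.
Step 3. Substitute back u = x**3: now 3*exp(-4*x**3)/4.
Answer: 3*exp(-4*x**3)/4.


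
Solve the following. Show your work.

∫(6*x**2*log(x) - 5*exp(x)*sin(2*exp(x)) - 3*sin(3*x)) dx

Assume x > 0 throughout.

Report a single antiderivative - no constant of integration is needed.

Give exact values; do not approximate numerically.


Step 1. Rewrite: now ∫(6*x**2*log(x)) dx + ∫(-5*exp(x)*sin(2*exp(x))) dx + ∫(-3*sin(3*x)) dx.
Step 2. Substitute u = exp(x), turning ∫(-5*exp(x)*sin(2*exp(x))) dx into ∫(-5*sin(2*u)) du: now ∫(6*x**2*log(x)) dx + ∫(-5*sin(2*u)) du + ∫(-3*sin(3*x)) dx.
Step 3. Evaluate the standard form: now 5*cos(2*u)/2 + ∫(6*x**2*log(x)) dx + ∫(-3*sin(3*x)) dx.
Step 4. Substitute back u = exp(x): now 5*cos(2*exp(x))/2 + ∫(6*x**2*log(x)) dx + ∫(-3*sin(3*x)) dx.
Step 5. Integrate ∫(6*x**2*log(x)) dx by parts with u = log(x), dv = (6*x**2) dx, so v = 2*x**3 [assuming x > 0]: now 2*x**3*log(x) + 5*cos(2*exp(x))/2 + ∫(-2*x**2) dx + ∫(-3*sin(3*x)) dx.
Step 6. Evaluate the standard form: now 2*x**3*log(x) - 2*x**3/3 + 5*cos(2*exp(x))/2 + ∫(-3*sin(3*x)) dx.
Step 7. Evaluate the standard form: now 2*x**3*log(x) - 2*x**3/3 + cos(3*x) + 5*cos(2*exp(x))/2.
Answer: 2*x**3*log(x) - 2*x**3/3 + cos(3*x) + 5*cos(2*exp(x))/2.


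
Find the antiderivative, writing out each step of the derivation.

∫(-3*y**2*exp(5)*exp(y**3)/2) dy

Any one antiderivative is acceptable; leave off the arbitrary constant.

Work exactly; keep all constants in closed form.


Step 1. Substitute u = y**3 + 5, turning ∫(-3*y**2*exp(5)*exp(y**3)/2) dy into ∫(-exp(u)/2) du: now ∫(-exp(u)/2) du.
Step 2. Evaluate the standard form: now -exp(u)/2.
Step 3. Substitute back u = y**3 + 5: now -exp(y**3 + 5)/2.
Answer: -exp(y**3 + 5)/2.


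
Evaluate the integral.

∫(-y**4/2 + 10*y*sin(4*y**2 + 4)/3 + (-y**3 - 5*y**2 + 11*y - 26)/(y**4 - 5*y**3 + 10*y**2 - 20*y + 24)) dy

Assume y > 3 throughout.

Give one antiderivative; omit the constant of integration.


Answer: -y**5/10 - 5*log(y - 3) + 4*log(y - 2) - 5*cos(4*y**2 + 4)/12 - 3*atan(y/2)/2.


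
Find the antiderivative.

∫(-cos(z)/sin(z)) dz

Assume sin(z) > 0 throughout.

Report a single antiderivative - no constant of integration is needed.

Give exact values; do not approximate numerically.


Answer: -log(sin(z)).


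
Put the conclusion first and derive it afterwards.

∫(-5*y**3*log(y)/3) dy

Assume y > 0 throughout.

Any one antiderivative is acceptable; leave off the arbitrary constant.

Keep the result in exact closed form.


The answer is -5*y**4*log(y)/12 + 5*y**4/48.
Step 1. Integrate ∫(-5*y**3*log(y)/3) dy by parts with u = log(y), dv = (-5*y**3/3) dy, so v = -5*y**4/12 [assuming y > 0]: now -5*y**4*log(y)/12 + ∫(5*y**3/12) dy.
Step 2. Evaluate the standard form: now -5*y**4*log(y)/12 + 5*y**4/48.
Answer: -5*y**4*log(y)/12 + 5*y**4/48.


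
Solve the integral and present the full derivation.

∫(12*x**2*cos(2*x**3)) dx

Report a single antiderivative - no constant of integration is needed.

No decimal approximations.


Step 1. Substitute u = x**3, turning ∫(12*x**2*cos(2*x**3)) dx into ∫(4*cos(2*u)) du: now ∫(4*cos(2*u)) du.
Step 2. Evaluate the standard form: now 2*sin(2*u).
Step 3. Substitute back u = x**3: now 2*sin(2*x**3).
Answer: 2*sin(2*x**3).


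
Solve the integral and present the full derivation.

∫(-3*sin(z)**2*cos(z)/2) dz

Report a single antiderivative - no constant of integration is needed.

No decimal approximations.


Step 1. Substitute u = sin(z), turning ∫(-3*sin(z)**2*cos(z)/2) dz into ∫(-3*u**2/2) du: now ∫(-3*u**2/2) du.
Step 2. Evaluate the standard form: now -u**3/2.
Step 3. Substitute back u = sin(z): now -sin(z)**3/2.
Answer: -sin(z)**3/2.


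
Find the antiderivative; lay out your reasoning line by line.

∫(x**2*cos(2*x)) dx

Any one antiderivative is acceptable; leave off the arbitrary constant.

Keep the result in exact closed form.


Step 1. Integrate ∫(x**2*cos(2*x)) dx by parts with u = x**2, dv = (cos(2*x)) dx, so v = sin(2*x)/2: now x**2*sin(2*x)/2 + ∫(-x*sin(2*x)) dx.
Step 2. Integrate ∫(-x*sin(2*x)) dx by parts with u = x, dv = (-sin(2*x)) dx, so v = cos(2*x)/2: now x**2*sin(2*x)/2 + x*cos(2*x)/2 + ∫(-cos(2*x)/2) dx.
Step 3. Evaluate the standard form: now x**2*sin(2*x)/2 + x*cos(2*x)/2 - sin(2*x)/4.
Answer: x**2*sin(2*x)/2 + x*cos(2*x)/2 - sin(2*x)/4.


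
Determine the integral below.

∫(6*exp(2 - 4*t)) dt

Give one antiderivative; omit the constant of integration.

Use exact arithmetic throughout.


Answer: -3*exp(2 - 4*t)/2.


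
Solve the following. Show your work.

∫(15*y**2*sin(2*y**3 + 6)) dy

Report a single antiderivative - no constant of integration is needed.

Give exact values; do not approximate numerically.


Step 1. Substitute u = y**3 + 3, turning ∫(15*y**2*sin(2*y**3 + 6)) dy into ∫(5*sin(2*u)) du: now ∫(5*sin(2*u)) du.
Step 2. Evaluate the standard form: now -5*cos(2*u)/2.
Step 3. Substitute back u = y**3 + 3: now -5*cos(2*y**3 + 6)/2.
Answer: -5*cos(2*y**3 + 6)/2.


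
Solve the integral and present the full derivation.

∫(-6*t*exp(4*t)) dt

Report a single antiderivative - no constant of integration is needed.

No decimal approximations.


Step 1. Integrate ∫(-6*t*exp(4*t)) dt by parts with u = t, dv = (-6*exp(4*t)) dt, so v = -3*exp(4*t)/2: now -3*t*exp(4*t)/2 + ∫(3*exp(4*t)/2) dt.
Step 2. Evaluate the standard form: now -3*t*exp(4*t)/2 + 3*exp(4*t)/8.
Answer: -3*t*exp(4*t)/2 + 3*exp(4*t)/8.


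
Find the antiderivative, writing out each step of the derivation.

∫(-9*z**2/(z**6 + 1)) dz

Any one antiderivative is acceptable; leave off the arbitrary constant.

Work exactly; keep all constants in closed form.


Step 1. Substitute u = z**3, turning ∫(-9*z**2/(z**6 + 1)) dz into ∫(-3/(u**2 + 1)) du: now ∫(-3/(u**2 + 1)) du.
Step 2. Evaluate the standard form: now -3*atan(u).
Step 3. Substitute back u = z**3: now -3*atan(z**3).
Answer: -3*atan(z**3).


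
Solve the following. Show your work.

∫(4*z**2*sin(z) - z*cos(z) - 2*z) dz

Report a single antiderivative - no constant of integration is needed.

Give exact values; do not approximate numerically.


Step 1. Rewrite: now ∫(-2*z) dz + ∫(-z*cos(z)) dz + ∫(4*z**2*sin(z)) dz.
Step 2. Evaluate the standard form: now -z**2 + ∫(-z*cos(z)) dz + ∫(4*z**2*sin(z)) dz.
Step 3. Integrate ∫(-z*cos(z)) dz by parts with u = z, dv = (-cos(z)) dz, so v = -sin(z): now -z**2 - z*sin(z) + ∫(4*z**2*sin(z)) dz + ∫(sin(z)) dz.
Step 4. Evaluate the standard form: now -z**2 - z*sin(z) - cos(z) + ∫(4*z**2*sin(z)) dz.
Step 5. Integrate ∫(4*z**2*sin(z)) dz by parts with u = z**2, dv = (4*sin(z)) dz, so v = -4*cos(z): now -4*z**2*cos(z) - z**2 - z*sin(z) - cos(z) + ∫(8*z*cos(z)) dz.
Step 6. Integrate ∫(8*z*cos(z)) dz by parts with u = z, dv = (8*cos(z)) dz, so v = 8*sin(z): now -4*z**2*cos(z) - z**2 + 7*z*sin(z) - cos(z) + ∫(-8*sin(z)) dz.
Step 7. Evaluate the standard form: now -4*z**2*cos(z) - z**2 + 7*z*sin(z) + 7*cos(z).
Answer: -4*z**2*cos(z) - z**2 + 7*z*sin(z) + 7*cos(z).


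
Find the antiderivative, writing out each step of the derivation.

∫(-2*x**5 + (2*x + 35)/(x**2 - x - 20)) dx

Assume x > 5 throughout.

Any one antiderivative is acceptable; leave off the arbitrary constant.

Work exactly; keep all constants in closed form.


Step 1. Rewrite: now ∫(-2*x**5) dx + ∫((2*x + 35)/(x**2 - x - 20)) dx.
Step 2. Decompose ∫((2*x + 35)/(x**2 - x - 20)) dx by partial fractions, (2*x + 35)/(x**2 - x - 20) = -3/(x + 4) + 5/(x - 5): now ∫(-2*x**5) dx + ∫(5/(x - 5)) dx + ∫(-3/(x + 4)) dx.
Step 3. Evaluate the standard form [assuming x > -4]: now -3*log(x + 4) + ∫(-2*x**5) dx + ∫(5/(x - 5)) dx.
Step 4. Evaluate the standard form [assuming x > 5]: now 5*log(x - 5) - 3*log(x + 4) + ∫(-2*x**5) dx.
Step 5. Evaluate the standard form: now -x**6/3 + 5*log(x - 5) - 3*log(x + 4).
Answer: -x**6/3 + 5*log(x - 5) - 3*log(x + 4).


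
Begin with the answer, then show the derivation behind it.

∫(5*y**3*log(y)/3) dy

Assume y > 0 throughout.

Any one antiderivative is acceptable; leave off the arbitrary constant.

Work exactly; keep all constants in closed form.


The answer is 5*y**4*log(y)/12 - 5*y**4/48.
Step 1. Integrate ∫(5*y**3*log(y)/3) dy by parts with u = log(y), dv = (5*y**3/3) dy, so v = 5*y**4/12 [assuming y > 0]: now 5*y**4*log(y)/12 + ∫(-5*y**3/12) dy.
Step 2. Evaluate the standard form: now 5*y**4*log(y)/12 - 5*y**4/48.
Answer: 5*y**4*log(y)/12 - 5*y**4/48.


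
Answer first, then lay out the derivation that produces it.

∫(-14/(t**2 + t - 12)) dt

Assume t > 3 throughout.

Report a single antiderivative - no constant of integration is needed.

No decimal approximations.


The answer is -2*log(t - 3) + 2*log(t + 4).
Step 1. Decompose ∫(-14/(t**2 + t - 12)) dt by partial fractions, -14/(t**2 + t - 12) = 2/(t + 4) - 2/(t - 3): now ∫(-2/(t - 3)) dt + ∫(2/(t + 4)) dt.
Step 2. Evaluate the standard form [assuming t > 3]: now -2*log(t - 3) + ∫(2/(t + 4)) dt.
Step 3. Evaluate the standard form [assuming t > -4]: now -2*log(t - 3) + 2*log(t + 4).
Answer: -2*log(t - 3) + 2*log(t + 4).


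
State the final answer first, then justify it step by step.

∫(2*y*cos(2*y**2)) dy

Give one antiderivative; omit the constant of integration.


The answer is sin(2*y**2)/2.
Step 1. Substitute u = y**2, turning ∫(2*y*cos(2*y**2)) dy into ∫(cos(2*u)) du: now ∫(cos(2*u)) du.
Step 2. Evaluate the standard form: now sin(2*u)/2.
Step 3. Substitute back u = y**2: now sin(2*y**2)/2.
Answer: sin(2*y**2)/2.


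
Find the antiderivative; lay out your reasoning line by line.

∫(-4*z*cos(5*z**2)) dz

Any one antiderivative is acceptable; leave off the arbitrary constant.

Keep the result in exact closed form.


Step 1. Substitute u = z**2, turning ∫(-4*z*cos(5*z**2)) dz into ∫(-2*cos(5*u)) du: now ∫(-2*cos(5*u)) du.
Step 2. Evaluate the standard form: now -2*sin(5*u)/5.
Step 3. Substitute back u = z**2: now -2*sin(5*z**2)/5.
Answer: -2*sin(5*z**2)/5.


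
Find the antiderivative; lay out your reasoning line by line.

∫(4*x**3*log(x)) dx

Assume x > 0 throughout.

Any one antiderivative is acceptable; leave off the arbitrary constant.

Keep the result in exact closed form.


Step 1. Integrate ∫(4*x**3*log(x)) dx by parts with u = log(x), dv = (4*x**3) dx, so v = x**4 [assuming x > 0]: now x**4*log(x) + ∫(-x**3) dx.
Step 2. Evaluate the standard form: now x**4*log(x) - x**4/4.
Answer: x**4*log(x) - x**4/4.


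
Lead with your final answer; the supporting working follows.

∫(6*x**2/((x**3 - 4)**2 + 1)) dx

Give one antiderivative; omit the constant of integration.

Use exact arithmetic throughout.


The answer is 2*atan(x**3 - 4).
Step 1. Substitute u = x**3 - 4, turning ∫(6*x**2/((x**3 - 4)**2 + 1)) dx into ∫(2/(u**2 + 1)) du: now ∫(2/(u**2 + 1)) du.
Step 2. Evaluate the standard form: now 2*atan(u).
Step 3. Substitute back u = x**3 - 4: now 2*atan(x**3 - 4).
Answer: 2*atan(x**3 - 4).


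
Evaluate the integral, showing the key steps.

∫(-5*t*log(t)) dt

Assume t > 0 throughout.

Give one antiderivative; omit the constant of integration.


Step 1. Integrate ∫(-5*t*log(t)) dt by parts with u = log(t), dv = (-5*t) dt, so v = -5*t**2/2 [assuming t > 0]: now -5*t**2*log(t)/2 + ∫(5*t/2) dt.
Step 2. Evaluate the standard form: now -5*t**2*log(t)/2 + 5*t**2/4.
Answer: -5*t**2*log(t)/2 + 5*t**2/4.


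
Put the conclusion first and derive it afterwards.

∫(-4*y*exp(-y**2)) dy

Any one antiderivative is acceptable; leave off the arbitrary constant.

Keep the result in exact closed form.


The answer is 2*exp(-y**2).
Step 1. Substitute u = y**2, turning ∫(-4*y*exp(-y**2)) dy into ∫(-2*exp(-u)) du: now ∫(-2*exp(-u)) du.
Step 2. Evaluate the standard form: now 2*exp(-u).
Step 3. Substitute back u = y**2: now 2*exp(-y**2).
Answer: 2*exp(-y**2).


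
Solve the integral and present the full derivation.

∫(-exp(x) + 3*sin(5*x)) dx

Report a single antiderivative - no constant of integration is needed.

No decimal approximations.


Step 1. Rewrite: now ∫(-exp(x)) dx + ∫(3*sin(5*x)) dx.
Step 2. Evaluate the standard form: now -3*cos(5*x)/5 + ∫(-exp(x)) dx.
Step 3. Evaluate the standard form: now -exp(x) - 3*cos(5*x)/5.
Answer: -exp(x) - 3*cos(5*x)/5.


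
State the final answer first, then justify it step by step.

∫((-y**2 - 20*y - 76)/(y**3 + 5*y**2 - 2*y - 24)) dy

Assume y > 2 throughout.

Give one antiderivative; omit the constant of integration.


The answer is -4*log(y - 2) + 5*log(y + 3) - 2*log(y + 4).
Step 1. Decompose ∫((-y**2 - 20*y - 76)/(y**3 + 5*y**2 - 2*y - 24)) dy by partial fractions, (-y**2 - 20*y - 76)/(y**3 + 5*y**2 - 2*y - 24) = -2/(y + 4) + 5/(y + 3) - 4/(y - 2): now ∫(-4/(y - 2)) dy + ∫(5/(y + 3)) dy + ∫(-2/(y + 4)) dy.
Step 2. Evaluate the standard form [assuming y > -3]: now 5*log(y + 3) + ∫(-4/(y - 2)) dy + ∫(-2/(y + 4)) dy.
Step 3. Evaluate the standard form [assuming y > -4]: now 5*log(y + 3) - 2*log(y + 4) + ∫(-4/(y - 2)) dy.
Step 4. Evaluate the standard form [assuming y > 2]: now -4*log(y - 2) + 5*log(y + 3) - 2*log(y + 4).
Answer: -4*log(y - 2) + 5*log(y + 3) - 2*log(y + 4).


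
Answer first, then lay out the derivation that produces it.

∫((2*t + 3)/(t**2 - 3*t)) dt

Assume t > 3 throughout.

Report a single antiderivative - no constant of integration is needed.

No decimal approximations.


The answer is -log(t) + 3*log(t - 3).
Step 1. Decompose ∫((2*t + 3)/(t**2 - 3*t)) dt by partial fractions, (2*t + 3)/(t**2 - 3*t) = 3/(t - 3) - 1/t: now ∫(-1/t) dt + ∫(3/(t - 3)) dt.
Step 2. Evaluate the standard form [assuming t > 0]: now -log(t) + ∫(3/(t - 3)) dt.
Step 3. Evaluate the standard form [assuming t > 3]: now -log(t) + 3*log(t - 3).
Answer: -log(t) + 3*log(t - 3).


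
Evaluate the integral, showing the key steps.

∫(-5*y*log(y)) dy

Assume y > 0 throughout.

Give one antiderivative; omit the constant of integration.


Step 1. Integrate ∫(-5*y*log(y)) dy by parts with u = log(y), dv = (-5*y) dy, so v = -5*y**2/2 [assuming y > 0]: now -5*y**2*log(y)/2 + ∫(5*y/2) dy.
Step 2. Evaluate the standard form: now -5*y**2*log(y)/2 + 5*y**2/4.
Answer: -5*y**2*log(y)/2 + 5*y**2/4.


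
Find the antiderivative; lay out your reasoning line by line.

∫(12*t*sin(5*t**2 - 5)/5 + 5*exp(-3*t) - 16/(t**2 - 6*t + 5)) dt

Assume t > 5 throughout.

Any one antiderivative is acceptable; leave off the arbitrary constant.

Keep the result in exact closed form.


Step 1. Rewrite: now ∫(12*t*sin(5*t**2 - 5)/5) dt + ∫(-16/(t**2 - 6*t + 5)) dt + ∫(5*exp(-3*t)) dt.
Step 2. Substitute u = t**2 - 1, turning ∫(12*t*sin(5*t**2 - 5)/5) dt into ∫(6*sin(5*u)/5) du: now ∫(-16/(t**2 - 6*t + 5)) dt + ∫(5*exp(-3*t)) dt + ∫(6*sin(5*u)/5) du.
Step 3. Evaluate the standard form: now -6*cos(5*u)/25 + ∫(-16/(t**2 - 6*t + 5)) dt + ∫(5*exp(-3*t)) dt.
Step 4. Substitute back u = t**2 - 1: now -6*cos(5*t**2 - 5)/25 + ∫(-16/(t**2 - 6*t + 5)) dt + ∫(5*exp(-3*t)) dt.
Step 5. Decompose ∫(-16/(t**2 - 6*t + 5)) dt by partial fractions, -16/(t**2 - 6*t + 5) = 4/(t - 1) - 4/(t - 5): now -6*cos(5*t**2 - 5)/25 + ∫(-4/(t - 5)) dt + ∫(4/(t - 1)) dt + ∫(5*exp(-3*t)) dt.
Step 6. Evaluate the standard form [assuming t > 1]: now 4*log(t - 1) - 6*cos(5*t**2 - 5)/25 + ∫(-4/(t - 5)) dt + ∫(5*exp(-3*t)) dt.
Step 7. Evaluate the standard form [assuming t > 5]: now -4*log(t - 5) + 4*log(t - 1) - 6*cos(5*t**2 - 5)/25 + ∫(5*exp(-3*t)) dt.
Step 8. Evaluate the standard form: now -4*log(t - 5) + 4*log(t - 1) - 6*cos(5*t**2 - 5)/25 - 5*exp(-3*t)/3.
Answer: -4*log(t - 5) + 4*log(t - 1) - 6*cos(5*t**2 - 5)/25 - 5*exp(-3*t)/3.


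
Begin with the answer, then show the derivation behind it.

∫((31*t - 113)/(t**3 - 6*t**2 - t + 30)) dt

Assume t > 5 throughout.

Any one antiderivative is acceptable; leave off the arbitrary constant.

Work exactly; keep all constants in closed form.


The answer is 3*log(t - 5) + 2*log(t - 3) - 5*log(t + 2).
Step 1. Decompose ∫((31*t - 113)/(t**3 - 6*t**2 - t + 30)) dt by partial fractions, (31*t - 113)/(t**3 - 6*t**2 - t + 30) = -5/(t + 2) + 2/(t - 3) + 3/(t - 5): now ∫(3/(t - 5)) dt + ∫(2/(t - 3)) dt + ∫(-5/(t + 2)) dt.
Step 2. Evaluate the standard form [assuming t > -2]: now -5*log(t + 2) + ∫(3/(t - 5)) dt + ∫(2/(t - 3)) dt.
Step 3. Evaluate the standard form [assuming t > 3]: now 2*log(t - 3) - 5*log(t + 2) + ∫(3/(t - 5)) dt.
Step 4. Evaluate the standard form [assuming t > 5]: now 3*log(t - 5) + 2*log(t - 3) - 5*log(t + 2).
Answer: 3*log(t - 5) + 2*log(t - 3) - 5*log(t + 2).


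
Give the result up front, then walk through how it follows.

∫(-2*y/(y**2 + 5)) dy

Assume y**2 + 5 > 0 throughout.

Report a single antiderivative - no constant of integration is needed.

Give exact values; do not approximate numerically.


The answer is -log(y**2 + 5).
Step 1. Substitute u = y**2 + 5, turning ∫(-2*y/(y**2 + 5)) dy into ∫(-1/u) du: now ∫(-1/u) du.
Step 2. Evaluate the standard form [assuming u > 0]: now -log(u).
Step 3. Substitute back u = y**2 + 5: now -log(y**2 + 5).
Answer: -log(y**2 + 5).


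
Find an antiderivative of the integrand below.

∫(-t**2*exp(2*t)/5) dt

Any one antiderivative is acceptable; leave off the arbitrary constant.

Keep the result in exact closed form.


Answer: -t**2*exp(2*t)/10 + t*exp(2*t)/10 - exp(2*t)/20.


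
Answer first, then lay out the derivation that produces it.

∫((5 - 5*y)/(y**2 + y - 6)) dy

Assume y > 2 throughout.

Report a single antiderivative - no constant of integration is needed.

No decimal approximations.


The answer is -log(y - 2) - 4*log(y + 3).
Step 1. Decompose ∫((5 - 5*y)/(y**2 + y - 6)) dy by partial fractions, (5 - 5*y)/(y**2 + y - 6) = -4/(y + 3) - 1/(y - 2): now ∫(-1/(y - 2)) dy + ∫(-4/(y + 3)) dy.
Step 2. Evaluate the standard form [assuming y > 2]: now -log(y - 2) + ∫(-4/(y + 3)) dy.
Step 3. Evaluate the standard form [assuming y > -3]: now -log(y - 2) - 4*log(y + 3).
Answer: -log(y - 2) - 4*log(y + 3).


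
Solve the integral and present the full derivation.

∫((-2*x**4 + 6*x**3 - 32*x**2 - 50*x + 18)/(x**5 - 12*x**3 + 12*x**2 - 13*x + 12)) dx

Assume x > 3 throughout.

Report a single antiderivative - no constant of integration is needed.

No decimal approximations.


Step 1. Decompose ∫((-2*x**4 + 6*x**3 - 32*x**2 - 50*x + 18)/(x**5 - 12*x**3 + 12*x**2 - 13*x + 12)) dx by partial fractions, (-2*x**4 + 6*x**3 - 32*x**2 - 50*x + 18)/(x**5 - 12*x**3 + 12*x**2 - 13*x + 12) = 4/(x**2 + 1) - 2/(x + 4) + 3/(x - 1) - 3/(x - 3): now ∫(-3/(x - 3)) dx + ∫(3/(x - 1)) dx + ∫(-2/(x + 4)) dx + ∫(4/(x**2 + 1)) dx.
Step 2. Evaluate the standard form [assuming x > 3]: now -3*log(x - 3) + ∫(3/(x - 1)) dx + ∫(-2/(x + 4)) dx + ∫(4/(x**2 + 1)) dx.
Step 3. Evaluate the standard form [assuming x > 1]: now -3*log(x - 3) + 3*log(x - 1) + ∫(-2/(x + 4)) dx + ∫(4/(x**2 + 1)) dx.
Step 4. Evaluate the standard form [assuming x > -4]: now -3*log(x - 3) + 3*log(x - 1) - 2*log(x + 4) + ∫(4/(x**2 + 1)) dx.
Step 5. Evaluate the standard form: now -3*log(x - 3) + 3*log(x - 1) - 2*log(x + 4) + 4*atan(x).
Answer: -3*log(x - 3) + 3*log(x - 1) - 2*log(x + 4) + 4*atan(x).


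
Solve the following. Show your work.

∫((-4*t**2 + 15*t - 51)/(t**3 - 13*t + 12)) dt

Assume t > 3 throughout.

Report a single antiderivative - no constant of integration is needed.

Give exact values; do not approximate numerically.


Step 1. Decompose ∫((-4*t**2 + 15*t - 51)/(t**3 - 13*t + 12)) dt by partial fractions, (-4*t**2 + 15*t - 51)/(t**3 - 13*t + 12) = -5/(t + 4) + 4/(t - 1) - 3/(t - 3): now ∫(-3/(t - 3)) dt + ∫(4/(t - 1)) dt + ∫(-5/(t + 4)) dt.
Step 2. Evaluate the standard form [assuming t > 1]: now 4*log(t - 1) + ∫(-3/(t - 3)) dt + ∫(-5/(t + 4)) dt.
Step 3. Evaluate the standard form [assuming t > 3]: now -3*log(t - 3) + 4*log(t - 1) + ∫(-5/(t + 4)) dt.
Step 4. Evaluate the standard form [assuming t > -4]: now -3*log(t - 3) + 4*log(t - 1) - 5*log(t + 4).
Answer: -3*log(t - 3) + 4*log(t - 1) - 5*log(t + 4).


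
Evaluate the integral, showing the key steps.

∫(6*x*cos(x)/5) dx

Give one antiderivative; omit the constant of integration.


Step 1. Integrate ∫(6*x*cos(x)/5) dx by parts with u = x, dv = (6*cos(x)/5) dx, so v = 6*sin(x)/5: now 6*x*sin(x)/5 + ∫(-6*sin(x)/5) dx.
Step 2. Evaluate the standard form: now 6*x*sin(x)/5 + 6*cos(x)/5.
Answer: 6*x*sin(x)/5 + 6*cos(x)/5.


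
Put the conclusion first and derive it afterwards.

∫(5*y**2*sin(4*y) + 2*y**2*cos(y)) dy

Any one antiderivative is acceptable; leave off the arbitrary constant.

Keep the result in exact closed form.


The answer is 2*y**2*sin(y) - 5*y**2*cos(4*y)/4 + 5*y*sin(4*y)/8 + 4*y*cos(y) - 4*sin(y) + 5*cos(4*y)/32.
Step 1. Rewrite: now ∫(5*y**2*sin(4*y)) dy + ∫(2*y**2*cos(y)) dy.
Step 2. Integrate ∫(5*y**2*sin(4*y)) dy by parts with u = y**2, dv = (5*sin(4*y)) dy, so v = -5*cos(4*y)/4: now -5*y**2*cos(4*y)/4 + ∫(5*y*cos(4*y)/2) dy + ∫(2*y**2*cos(y)) dy.
Step 3. Integrate ∫(5*y*cos(4*y)/2) dy by parts with u = y, dv = (5*cos(4*y)/2) dy, so v = 5*sin(4*y)/8: now -5*y**2*cos(4*y)/4 + 5*y*sin(4*y)/8 + ∫(2*y**2*cos(y)) dy + ∫(-5*sin(4*y)/8) dy.
Step 4. Evaluate the standard form: now -5*y**2*cos(4*y)/4 + 5*y*sin(4*y)/8 + 5*cos(4*y)/32 + ∫(2*y**2*cos(y)) dy.
Step 5. Integrate ∫(2*y**2*cos(y)) dy by parts with u = y**2, dv = (2*cos(y)) dy, so v = 2*sin(y): now 2*y**2*sin(y) - 5*y**2*cos(4*y)/4 + 5*y*sin(4*y)/8 + 5*cos(4*y)/32 + ∫(-4*y*sin(y)) dy.
Step 6. Integrate ∫(-4*y*sin(y)) dy by parts with u = y, dv = (-4*sin(y)) dy, so v = 4*cos(y): now 2*y**2*sin(y) - 5*y**2*cos(4*y)/4 + 5*y*sin(4*y)/8 + 4*y*cos(y) + 5*cos(4*y)/32 + ∫(-4*cos(y)) dy.
Step 7. Evaluate the standard form: now 2*y**2*sin(y) - 5*y**2*cos(4*y)/4 + 5*y*sin(4*y)/8 + 4*y*cos(y) - 4*sin(y) + 5*cos(4*y)/32.
Answer: 2*y**2*sin(y) - 5*y**2*cos(4*y)/4 + 5*y*sin(4*y)/8 + 4*y*cos(y) - 4*sin(y) + 5*cos(4*y)/32.
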